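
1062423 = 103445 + 958978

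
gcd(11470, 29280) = 10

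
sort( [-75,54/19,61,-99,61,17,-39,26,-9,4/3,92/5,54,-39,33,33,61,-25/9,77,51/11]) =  [-99,-75,-39,-39,-9,-25/9,4/3,54/19,51/11,17,92/5,26,33,33,54,61,61,61,77]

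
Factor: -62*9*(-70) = 2^2*3^2*5^1*7^1*31^1 = 39060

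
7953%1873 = 461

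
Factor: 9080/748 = 2^1*5^1*11^ (-1)*17^ (-1)*227^1 = 2270/187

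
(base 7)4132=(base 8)2644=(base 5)21234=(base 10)1444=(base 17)4gg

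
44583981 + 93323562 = 137907543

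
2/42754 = 1/21377 ≈ 0.0000468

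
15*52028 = 780420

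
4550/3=1516+2/3 ≈ 1516.67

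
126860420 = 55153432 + 71706988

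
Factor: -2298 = -1 * 2^1 * 3^1 * 383^1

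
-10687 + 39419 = 28732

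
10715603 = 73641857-62926254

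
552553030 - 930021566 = -377468536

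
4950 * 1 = 4950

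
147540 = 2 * 73770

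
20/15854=10/7927 ≈ 0.00126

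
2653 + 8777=11430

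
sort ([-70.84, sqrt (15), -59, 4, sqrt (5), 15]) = [-70.84, -59, sqrt (5), sqrt (15), 4, 15]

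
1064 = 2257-1193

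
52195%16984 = 1243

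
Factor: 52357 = 41^1 * 1277^1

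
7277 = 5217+2060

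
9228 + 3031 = 12259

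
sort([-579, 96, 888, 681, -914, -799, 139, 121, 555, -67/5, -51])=[-914, -799, -579, -51, -67/5, 96, 121, 139, 555, 681, 888]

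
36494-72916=-36422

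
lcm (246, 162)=6642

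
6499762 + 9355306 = 15855068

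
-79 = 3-82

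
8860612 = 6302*1406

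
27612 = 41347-13735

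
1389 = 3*463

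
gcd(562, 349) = 1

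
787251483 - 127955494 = 659295989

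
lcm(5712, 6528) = 45696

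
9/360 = 1/40 = 0.025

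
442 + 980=1422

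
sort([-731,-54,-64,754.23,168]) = [-731,-64,-54,168,754.23]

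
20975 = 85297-64322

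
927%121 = 80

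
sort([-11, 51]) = [-11, 51]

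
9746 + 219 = 9965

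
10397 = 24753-14356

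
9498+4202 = 13700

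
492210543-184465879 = 307744664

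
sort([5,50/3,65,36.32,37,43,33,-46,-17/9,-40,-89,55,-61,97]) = [-89,-61,-46,-40,-17/9,5,50/3,33,36.32,37,43,55,65,97]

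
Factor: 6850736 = 2^4*103^1*4157^1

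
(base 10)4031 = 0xfbf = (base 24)6nn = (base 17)dg2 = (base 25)6b6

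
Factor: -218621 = -1*13^1*67^1*251^1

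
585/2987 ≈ 0.196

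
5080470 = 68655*74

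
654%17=8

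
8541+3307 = 11848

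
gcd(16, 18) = 2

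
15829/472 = 33 + 253/472 ≈ 33.54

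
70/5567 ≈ 0.0126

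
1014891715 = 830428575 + 184463140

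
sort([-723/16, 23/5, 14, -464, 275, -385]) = [-464, -385, -723/16, 23/5, 14, 275]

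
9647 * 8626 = 83215022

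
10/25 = 2/5 = 0.40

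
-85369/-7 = 12195 + 4/7 ≈ 12195.57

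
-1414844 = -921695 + -493149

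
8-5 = 3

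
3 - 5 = -2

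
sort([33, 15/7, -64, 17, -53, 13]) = [-64, -53, 15/7, 13, 17, 33]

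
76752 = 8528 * 9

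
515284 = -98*(-5258) 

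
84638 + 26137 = 110775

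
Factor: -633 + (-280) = -1*11^1*83^1 = -913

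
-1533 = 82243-83776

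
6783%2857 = 1069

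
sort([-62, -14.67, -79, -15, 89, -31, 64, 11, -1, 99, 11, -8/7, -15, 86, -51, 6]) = [-79, -62, -51, -31, -15, -15, -14.67, -8/7, -1, 6, 11, 11, 64, 86, 89, 99]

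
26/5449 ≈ 0.00477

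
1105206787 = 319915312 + 785291475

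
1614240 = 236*6840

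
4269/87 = 49 + 2/29 ≈ 49.07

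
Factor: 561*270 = 2^1*3^4*5^1*11^1*17^1 = 151470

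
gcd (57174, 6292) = 26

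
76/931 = 4/49≈0.0816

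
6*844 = 5064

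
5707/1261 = 439/97 ≈ 4.53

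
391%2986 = 391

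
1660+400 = 2060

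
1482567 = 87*17041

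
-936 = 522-1458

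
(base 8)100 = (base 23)2i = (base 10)64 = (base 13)4c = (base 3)2101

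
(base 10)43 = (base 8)53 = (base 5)133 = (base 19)25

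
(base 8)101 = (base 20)35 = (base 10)65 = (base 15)45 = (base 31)23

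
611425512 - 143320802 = 468104710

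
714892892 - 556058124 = 158834768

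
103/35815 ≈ 0.00288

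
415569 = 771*539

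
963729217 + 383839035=1347568252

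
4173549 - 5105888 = -932339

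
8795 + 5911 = 14706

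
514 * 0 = 0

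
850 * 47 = 39950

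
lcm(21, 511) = 1533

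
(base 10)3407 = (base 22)70j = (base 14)1355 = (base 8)6517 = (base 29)41e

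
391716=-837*(-468)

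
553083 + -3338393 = -2785310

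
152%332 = 152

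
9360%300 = 60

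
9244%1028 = 1020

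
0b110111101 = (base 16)1bd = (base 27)gd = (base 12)311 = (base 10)445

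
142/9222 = 71/4611 ≈ 0.0154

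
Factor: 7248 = 2^4*3^1*151^1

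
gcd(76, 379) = 1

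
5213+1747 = 6960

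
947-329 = 618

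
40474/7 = 5782 = 5782.00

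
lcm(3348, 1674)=3348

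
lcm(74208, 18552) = 74208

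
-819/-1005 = 273/335 ≈ 0.815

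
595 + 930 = 1525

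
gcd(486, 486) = 486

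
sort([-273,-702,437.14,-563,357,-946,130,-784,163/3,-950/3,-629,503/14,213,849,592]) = [-946,-784,-702,-629,-563,-950/3,-273,503/14,163/3,130,213,357,437.14,592,849]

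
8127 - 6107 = 2020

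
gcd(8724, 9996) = 12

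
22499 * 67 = 1507433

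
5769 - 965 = 4804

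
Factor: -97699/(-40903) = 7^1 * 17^1 * 821^1 * 40903^(-1)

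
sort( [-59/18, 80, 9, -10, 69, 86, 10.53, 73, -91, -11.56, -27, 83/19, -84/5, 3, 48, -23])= [-91, -27, -23, -84/5, -11.56, -10, -59/18, 3, 83/19, 9, 10.53, 48, 69, 73, 80, 86]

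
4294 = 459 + 3835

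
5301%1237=353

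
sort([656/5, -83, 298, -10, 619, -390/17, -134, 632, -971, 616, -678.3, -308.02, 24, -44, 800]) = [-971, -678.3, -308.02, -134, -83, -44, -390/17, -10, 24, 656/5, 298, 616, 619, 632, 800]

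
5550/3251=1 + 2299/3251≈1.71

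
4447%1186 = 889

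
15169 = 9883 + 5286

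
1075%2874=1075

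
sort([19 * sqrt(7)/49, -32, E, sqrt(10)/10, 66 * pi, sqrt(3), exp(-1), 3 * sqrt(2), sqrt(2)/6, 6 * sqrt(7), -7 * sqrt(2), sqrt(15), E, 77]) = [-32, -7 * sqrt(2), sqrt(2)/6, sqrt(10)/10, exp(-1), 19 * sqrt(7)/49, sqrt(3), E, E, sqrt(15), 3 * sqrt(2), 6 * sqrt(7), 77, 66 * pi]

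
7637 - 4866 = 2771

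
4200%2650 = 1550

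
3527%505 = 497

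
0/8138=0=0.00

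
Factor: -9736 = -1 * 2^3 * 1217^1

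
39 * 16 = 624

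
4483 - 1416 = 3067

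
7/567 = 1/81 ≈ 0.0123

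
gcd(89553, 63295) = 1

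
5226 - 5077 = 149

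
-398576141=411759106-810335247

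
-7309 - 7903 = -15212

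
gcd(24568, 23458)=74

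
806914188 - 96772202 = 710141986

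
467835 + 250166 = 718001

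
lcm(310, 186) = 930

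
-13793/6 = -2298 - 5/6≈-2298.83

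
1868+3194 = 5062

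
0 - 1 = -1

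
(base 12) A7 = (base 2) 1111111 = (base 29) 4B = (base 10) 127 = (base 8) 177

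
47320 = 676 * 70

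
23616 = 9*2624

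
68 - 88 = -20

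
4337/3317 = 1 + 1020/3317 ≈ 1.31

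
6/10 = 3/5 = 0.60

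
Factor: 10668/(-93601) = -1 * 2^2 * 3^1 * 7^1 * 127^1 * 93601^(-1) 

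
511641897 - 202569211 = 309072686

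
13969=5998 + 7971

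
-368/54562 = -184/27281 ≈ -0.00674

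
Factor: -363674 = -1 * 2^1 * 181837^1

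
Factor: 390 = 2^1*3^1*5^1*13^1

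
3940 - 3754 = 186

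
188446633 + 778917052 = 967363685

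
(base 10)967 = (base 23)1j1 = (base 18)2hd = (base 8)1707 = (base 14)4d1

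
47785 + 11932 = 59717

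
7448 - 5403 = 2045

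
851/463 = 1 + 388/463 ≈ 1.84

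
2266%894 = 478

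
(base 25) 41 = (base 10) 101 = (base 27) 3k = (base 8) 145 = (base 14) 73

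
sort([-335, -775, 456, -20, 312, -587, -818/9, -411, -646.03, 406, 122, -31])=[-775, -646.03, -587, -411, -335, -818/9, -31, -20, 122, 312, 406, 456]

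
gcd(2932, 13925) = 1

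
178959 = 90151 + 88808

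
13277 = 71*187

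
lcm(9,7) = 63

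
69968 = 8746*8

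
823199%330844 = 161511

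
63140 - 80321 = -17181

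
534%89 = 0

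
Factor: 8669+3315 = 2^4 * 7^1 * 107^1 = 11984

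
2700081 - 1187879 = 1512202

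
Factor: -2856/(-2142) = 2^2*3^(-1) = 4/3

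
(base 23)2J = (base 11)5A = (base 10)65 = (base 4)1001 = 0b1000001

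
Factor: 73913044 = 2^2 * 43^1 * 429727^1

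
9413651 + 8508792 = 17922443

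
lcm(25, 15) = 75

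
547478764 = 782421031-234942267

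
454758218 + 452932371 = 907690589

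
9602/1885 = 5 + 177/1885 ≈ 5.09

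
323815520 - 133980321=189835199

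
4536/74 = 2268/37 ≈ 61.30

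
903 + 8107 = 9010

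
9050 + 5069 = 14119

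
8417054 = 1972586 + 6444468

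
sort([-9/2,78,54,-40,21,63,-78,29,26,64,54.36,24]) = [-78,-40,-9/2,21,24,26,29,54,54.36,63,64,78]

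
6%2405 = 6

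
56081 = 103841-47760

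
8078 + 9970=18048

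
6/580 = 3/290 ≈ 0.0103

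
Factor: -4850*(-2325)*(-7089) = -1*2^1*3^2*5^4*17^1*31^1*97^1*139^1 = -79937336250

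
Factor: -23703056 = -1*2^4*13^1*113957^1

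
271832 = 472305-200473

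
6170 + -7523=-1353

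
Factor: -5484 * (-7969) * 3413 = 2^2 * 3^1 * 13^1 * 457^1 * 613^1 * 3413^1 = 149154912348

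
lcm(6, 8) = 24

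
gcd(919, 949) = 1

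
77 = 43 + 34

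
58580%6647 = 5404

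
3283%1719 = 1564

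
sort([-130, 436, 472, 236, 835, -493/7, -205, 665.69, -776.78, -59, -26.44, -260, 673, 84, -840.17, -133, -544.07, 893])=[-840.17, -776.78, -544.07, -260, -205, -133, -130, -493/7, -59, -26.44, 84, 236, 436, 472, 665.69, 673, 835, 893]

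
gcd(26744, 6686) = 6686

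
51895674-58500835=-6605161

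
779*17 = 13243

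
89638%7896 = 2782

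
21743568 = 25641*848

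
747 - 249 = 498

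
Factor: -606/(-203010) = 5^(-1) * 67^(-1) = 1/335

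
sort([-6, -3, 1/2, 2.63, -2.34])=[-6, -3, -2.34, 1/2, 2.63]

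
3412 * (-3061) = -10444132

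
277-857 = -580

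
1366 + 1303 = 2669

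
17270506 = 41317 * 418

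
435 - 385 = 50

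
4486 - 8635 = -4149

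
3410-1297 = 2113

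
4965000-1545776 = 3419224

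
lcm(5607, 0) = 0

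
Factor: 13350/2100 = 2^(-1)*7^(-1)*89^1 = 89/14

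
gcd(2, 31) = 1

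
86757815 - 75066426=11691389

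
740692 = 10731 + 729961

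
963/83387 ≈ 0.0115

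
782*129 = 100878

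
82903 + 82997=165900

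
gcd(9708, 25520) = 4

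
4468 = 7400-2932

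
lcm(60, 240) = 240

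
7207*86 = 619802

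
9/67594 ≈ 0.000133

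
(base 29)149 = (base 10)966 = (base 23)1j0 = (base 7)2550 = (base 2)1111000110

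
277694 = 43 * 6458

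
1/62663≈0.0000160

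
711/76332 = 237/25444 ≈ 0.00931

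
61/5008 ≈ 0.0122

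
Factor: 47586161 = 7^1*61^1*111443^1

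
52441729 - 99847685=-47405956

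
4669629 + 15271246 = 19940875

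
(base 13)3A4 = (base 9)782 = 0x281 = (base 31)KL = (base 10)641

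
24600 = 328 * 75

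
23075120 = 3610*6392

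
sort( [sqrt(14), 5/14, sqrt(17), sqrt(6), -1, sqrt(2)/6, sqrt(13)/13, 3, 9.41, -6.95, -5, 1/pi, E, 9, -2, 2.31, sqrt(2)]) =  [-6.95, -5, -2, -1, sqrt(2)/6, sqrt(13)/13, 1/pi, 5/14, sqrt(2), 2.31, sqrt(6), E, 3, sqrt(14), sqrt(17), 9, 9.41]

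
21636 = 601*36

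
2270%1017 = 236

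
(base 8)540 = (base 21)gg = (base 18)11a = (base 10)352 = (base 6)1344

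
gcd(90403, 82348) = 1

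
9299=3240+6059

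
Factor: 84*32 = 2^7*3^1*7^1 = 2688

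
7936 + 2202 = 10138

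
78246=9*8694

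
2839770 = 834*3405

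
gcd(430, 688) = 86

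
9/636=3/212 ≈ 0.0142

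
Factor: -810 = -1*2^1*3^4*5^1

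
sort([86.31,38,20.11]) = [20.11,38,86.31]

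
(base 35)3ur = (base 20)bhc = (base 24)860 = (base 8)11220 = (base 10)4752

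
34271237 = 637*53801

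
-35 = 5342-5377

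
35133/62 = 566 + 41/62 ≈ 566.66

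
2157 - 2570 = -413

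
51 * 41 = 2091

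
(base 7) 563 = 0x122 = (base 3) 101202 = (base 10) 290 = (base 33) 8q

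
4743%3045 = 1698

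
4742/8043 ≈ 0.590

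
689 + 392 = 1081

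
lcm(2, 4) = 4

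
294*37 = 10878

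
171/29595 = 57/9865 ≈ 0.00578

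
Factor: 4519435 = 5^1*19^1*113^1*421^1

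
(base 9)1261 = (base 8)1662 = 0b1110110010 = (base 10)946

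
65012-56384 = 8628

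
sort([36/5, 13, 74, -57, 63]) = [-57, 36/5, 13, 63, 74]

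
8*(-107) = -856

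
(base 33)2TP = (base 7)12133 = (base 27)491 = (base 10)3160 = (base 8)6130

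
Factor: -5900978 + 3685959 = -1*151^1*14669^1 = -2215019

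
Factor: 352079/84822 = 2^(-1)*3^(-1)*7^1*13^1*53^1*67^(-1)*73^1*211^(-1)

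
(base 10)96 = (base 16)60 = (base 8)140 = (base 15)66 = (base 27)3f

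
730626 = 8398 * 87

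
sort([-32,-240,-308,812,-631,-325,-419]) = [-631,-419,-325,-308,-240,-32,812]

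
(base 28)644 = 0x12d4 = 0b1001011010100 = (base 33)4e2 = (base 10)4820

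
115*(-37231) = -4281565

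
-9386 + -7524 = -16910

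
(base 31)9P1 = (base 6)111345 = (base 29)B60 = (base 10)9425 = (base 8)22321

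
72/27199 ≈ 0.00265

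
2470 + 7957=10427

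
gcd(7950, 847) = 1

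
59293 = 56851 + 2442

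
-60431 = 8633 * (-7)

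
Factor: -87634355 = -1*5^1*17526871^1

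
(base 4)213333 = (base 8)4777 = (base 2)100111111111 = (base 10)2559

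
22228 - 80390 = -58162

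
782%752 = 30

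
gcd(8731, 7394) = 1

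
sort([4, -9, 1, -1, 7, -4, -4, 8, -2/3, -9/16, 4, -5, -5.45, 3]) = [-9, -5.45, -5, -4, -4, -1, -2/3, -9/16, 1, 3, 4, 4, 7, 8]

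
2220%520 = 140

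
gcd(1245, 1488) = 3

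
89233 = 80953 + 8280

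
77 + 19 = 96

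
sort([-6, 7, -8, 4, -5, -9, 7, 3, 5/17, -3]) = [-9, -8, -6, -5, -3, 5/17, 3, 4, 7, 7]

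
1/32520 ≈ 0.0000308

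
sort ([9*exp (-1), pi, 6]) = [pi, 9*exp (-1), 6]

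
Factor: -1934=-1*2^1*967^1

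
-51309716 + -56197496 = -107507212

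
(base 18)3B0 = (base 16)492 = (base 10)1170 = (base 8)2222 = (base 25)1LK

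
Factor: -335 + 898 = 563^1 = 563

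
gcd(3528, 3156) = 12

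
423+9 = 432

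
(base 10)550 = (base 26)l4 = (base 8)1046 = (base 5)4200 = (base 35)fp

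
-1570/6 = -261 - 2/3 ≈ -261.67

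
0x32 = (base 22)26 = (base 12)42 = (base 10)50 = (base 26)1o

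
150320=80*1879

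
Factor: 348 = 2^2 * 3^1 * 29^1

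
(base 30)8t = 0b100001101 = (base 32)8d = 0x10d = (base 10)269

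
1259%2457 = 1259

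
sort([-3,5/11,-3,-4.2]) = [-4.2,-3,-3,5/11]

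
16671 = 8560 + 8111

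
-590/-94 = 295/47≈6.28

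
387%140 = 107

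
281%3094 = 281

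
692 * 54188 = 37498096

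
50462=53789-3327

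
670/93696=335/46848 ≈ 0.00715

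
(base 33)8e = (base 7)545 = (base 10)278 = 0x116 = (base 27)a8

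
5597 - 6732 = -1135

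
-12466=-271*46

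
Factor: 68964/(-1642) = -1 * 2^1 * 3^1 * 7^1 = -42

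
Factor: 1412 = 2^2 * 353^1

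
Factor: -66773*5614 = -1*2^1*7^2*401^1*9539^1 = -374863622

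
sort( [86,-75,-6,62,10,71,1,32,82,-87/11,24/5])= [-75,-87/11,-6,1,24/5,10,32,62,71,82,86]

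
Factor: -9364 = -1 * 2^2 * 2341^1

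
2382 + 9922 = 12304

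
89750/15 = 5983 + 1/3 ≈ 5983.33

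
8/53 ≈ 0.151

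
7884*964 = 7600176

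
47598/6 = 7933 = 7933.00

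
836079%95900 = 68879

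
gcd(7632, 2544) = 2544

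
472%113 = 20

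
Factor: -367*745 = -1*5^1*149^1*367^1 = -273415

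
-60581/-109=555 + 86/109 ≈ 555.79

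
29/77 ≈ 0.377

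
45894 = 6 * 7649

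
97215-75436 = 21779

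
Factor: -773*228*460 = -1*2^4*3^1*5^1*19^1*23^1*773^1 = -81072240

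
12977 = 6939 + 6038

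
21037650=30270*695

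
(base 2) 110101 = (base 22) 29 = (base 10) 53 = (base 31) 1m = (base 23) 27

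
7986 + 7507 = 15493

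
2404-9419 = -7015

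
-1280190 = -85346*15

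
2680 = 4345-1665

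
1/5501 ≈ 0.000182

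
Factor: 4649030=2^1 * 5^1 * 101^1 * 4603^1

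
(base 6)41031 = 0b1010100101011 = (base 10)5419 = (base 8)12453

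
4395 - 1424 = 2971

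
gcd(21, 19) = 1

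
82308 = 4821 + 77487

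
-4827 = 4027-8854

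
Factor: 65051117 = 19^2*367^1*491^1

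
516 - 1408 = -892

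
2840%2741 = 99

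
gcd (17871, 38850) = 777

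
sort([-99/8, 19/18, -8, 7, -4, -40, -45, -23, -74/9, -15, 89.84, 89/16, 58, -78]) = [-78, -45, -40, -23, -15, -99/8, -74/9, -8, -4, 19/18, 89/16, 7, 58, 89.84]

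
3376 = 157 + 3219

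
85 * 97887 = 8320395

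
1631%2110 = 1631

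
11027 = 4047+6980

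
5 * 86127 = 430635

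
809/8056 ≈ 0.100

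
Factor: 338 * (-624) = -1 * 2^5 * 3^1 * 13^3 = -210912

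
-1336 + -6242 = -7578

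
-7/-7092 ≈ 0.000987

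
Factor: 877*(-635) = -1*5^1*127^1*877^1 = -556895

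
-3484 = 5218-8702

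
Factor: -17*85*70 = -1*2^1*5^2*7^1*17^2 = -101150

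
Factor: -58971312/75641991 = -1*2^4*3^1*409523^1*25213997^(-1) = -19657104/25213997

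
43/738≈0.0583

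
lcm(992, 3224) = 12896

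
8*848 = 6784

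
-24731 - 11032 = -35763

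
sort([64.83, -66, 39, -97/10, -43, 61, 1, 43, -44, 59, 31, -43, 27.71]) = [-66, -44, -43, -43, -97/10, 1, 27.71, 31, 39, 43, 59, 61, 64.83]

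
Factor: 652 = 2^2*163^1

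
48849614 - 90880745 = -42031131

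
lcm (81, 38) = 3078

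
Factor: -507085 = -1 * 5^1 * 37^1 * 2741^1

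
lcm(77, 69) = 5313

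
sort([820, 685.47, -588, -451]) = [-588, -451, 685.47, 820]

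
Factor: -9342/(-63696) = 2^(-3)*3^2*173^1*1327^(-1) = 1557/10616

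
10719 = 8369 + 2350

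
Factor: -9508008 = -1*2^3*3^1*197^1*2011^1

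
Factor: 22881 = 3^1 * 29^1 * 263^1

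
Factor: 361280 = 2^6*5^1*1129^1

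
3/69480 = 1/23160 ≈ 0.0000432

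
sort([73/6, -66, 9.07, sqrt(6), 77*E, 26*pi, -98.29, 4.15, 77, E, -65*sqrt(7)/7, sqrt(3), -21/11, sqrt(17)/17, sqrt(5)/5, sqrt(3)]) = [-98.29, -66, -65*sqrt(7)/7, -21/11, sqrt(17)/17, sqrt(5)/5, sqrt(3), sqrt(3), sqrt(6), E, 4.15, 9.07, 73/6, 77, 26*pi, 77*E]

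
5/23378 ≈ 0.000214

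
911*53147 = 48416917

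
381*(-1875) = -714375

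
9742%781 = 370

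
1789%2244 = 1789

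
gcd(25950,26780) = 10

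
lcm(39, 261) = 3393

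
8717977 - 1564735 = 7153242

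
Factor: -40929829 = -1*17^1*97^1*24821^1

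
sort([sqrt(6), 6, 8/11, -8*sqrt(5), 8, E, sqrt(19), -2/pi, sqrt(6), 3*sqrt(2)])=[-8*sqrt(5), -2/pi, 8/11, sqrt(6), sqrt(6), E, 3*sqrt(2), sqrt(19), 6, 8]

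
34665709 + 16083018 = 50748727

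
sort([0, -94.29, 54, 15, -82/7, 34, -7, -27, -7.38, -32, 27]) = [-94.29, -32, -27, -82/7, -7.38, -7, 0, 15, 27, 34, 54]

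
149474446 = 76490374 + 72984072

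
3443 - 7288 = -3845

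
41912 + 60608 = 102520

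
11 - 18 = -7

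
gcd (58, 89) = 1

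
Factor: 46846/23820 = 2^(-1)*3^(-1)*5^(-1)*59^1 = 59/30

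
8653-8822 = -169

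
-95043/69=-31681/23 ≈ -1377.43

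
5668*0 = 0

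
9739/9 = 1082+1/9 ≈ 1082.11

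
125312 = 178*704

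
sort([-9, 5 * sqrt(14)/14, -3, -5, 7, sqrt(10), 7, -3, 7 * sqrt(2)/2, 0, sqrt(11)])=[-9, -5, -3, -3, 0, 5 * sqrt(14)/14, sqrt(10), sqrt(11), 7 * sqrt(2)/2, 7, 7]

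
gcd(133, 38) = 19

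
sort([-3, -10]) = [-10, -3]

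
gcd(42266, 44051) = 7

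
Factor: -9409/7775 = -1*5^(-2)*97^2*311^(-1) 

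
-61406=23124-84530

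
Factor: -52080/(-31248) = 3^(-1) * 5^1 = 5/3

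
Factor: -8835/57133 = -1*3^1*5^1*97^(-1) = -15/97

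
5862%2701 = 460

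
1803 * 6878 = 12401034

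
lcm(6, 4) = 12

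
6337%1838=823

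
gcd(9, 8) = 1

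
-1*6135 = -6135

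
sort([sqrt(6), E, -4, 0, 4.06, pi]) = [-4, 0, sqrt(6), E, pi, 4.06]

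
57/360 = 19/120 ≈ 0.158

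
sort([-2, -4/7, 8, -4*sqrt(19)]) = [-4*sqrt(19), -2, -4/7, 8]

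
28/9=3 + 1/9 ≈ 3.11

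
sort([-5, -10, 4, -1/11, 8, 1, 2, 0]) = [-10, -5, -1/11, 0, 1, 2, 4, 8]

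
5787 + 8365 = 14152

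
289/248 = 1 + 41/248 ≈ 1.17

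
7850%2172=1334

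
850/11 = 77+3/11 ≈ 77.27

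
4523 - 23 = 4500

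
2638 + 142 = 2780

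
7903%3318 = 1267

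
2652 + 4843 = 7495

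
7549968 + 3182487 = 10732455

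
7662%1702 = 854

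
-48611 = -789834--741223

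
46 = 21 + 25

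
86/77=1 + 9/77 ≈ 1.12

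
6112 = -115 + 6227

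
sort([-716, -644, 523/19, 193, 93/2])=[-716, -644, 523/19, 93/2, 193]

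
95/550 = 19/110 ≈ 0.173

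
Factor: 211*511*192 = 2^6*3^1*7^1*73^1*211^1 = 20701632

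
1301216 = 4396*296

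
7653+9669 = 17322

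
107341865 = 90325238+17016627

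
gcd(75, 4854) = 3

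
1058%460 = 138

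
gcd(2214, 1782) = 54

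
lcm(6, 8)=24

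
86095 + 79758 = 165853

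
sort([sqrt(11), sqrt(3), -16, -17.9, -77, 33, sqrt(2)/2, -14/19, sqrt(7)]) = [-77, -17.9, -16, -14/19, sqrt(2)/2, sqrt(3), sqrt(7), sqrt(11), 33]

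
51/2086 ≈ 0.0244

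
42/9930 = 7/1655 ≈ 0.00423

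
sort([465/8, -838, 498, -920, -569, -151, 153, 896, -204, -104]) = [-920, -838, -569, -204, -151, -104, 465/8, 153, 498, 896]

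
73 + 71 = 144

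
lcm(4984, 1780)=24920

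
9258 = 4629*2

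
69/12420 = 1/180 ≈ 0.00556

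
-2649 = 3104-5753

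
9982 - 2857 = 7125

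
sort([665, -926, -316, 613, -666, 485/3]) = [-926, -666, -316, 485/3, 613, 665]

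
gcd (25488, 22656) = 2832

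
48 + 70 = 118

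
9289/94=98 + 77/94 ≈ 98.82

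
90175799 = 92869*971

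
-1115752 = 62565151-63680903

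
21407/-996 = -21 - 491/996 ≈ -21.49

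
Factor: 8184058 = 2^1 * 4092029^1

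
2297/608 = 3 + 473/608 ≈ 3.78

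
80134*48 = 3846432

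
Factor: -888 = -1*2^3*3^1*37^1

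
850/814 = 1+18/407 ≈ 1.04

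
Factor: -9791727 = -1*3^1*11^1*296719^1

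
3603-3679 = -76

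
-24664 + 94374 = 69710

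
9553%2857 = 982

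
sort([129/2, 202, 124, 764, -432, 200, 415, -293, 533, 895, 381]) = [-432, -293, 129/2, 124, 200, 202, 381, 415, 533, 764, 895]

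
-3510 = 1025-4535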